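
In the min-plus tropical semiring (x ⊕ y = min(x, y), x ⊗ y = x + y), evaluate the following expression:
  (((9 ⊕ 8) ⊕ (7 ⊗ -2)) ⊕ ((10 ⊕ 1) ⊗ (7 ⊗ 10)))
(((9 ⊕ 8) ⊕ (7 ⊗ -2)) ⊕ ((10 ⊕ 1) ⊗ (7 ⊗ 10))) = 5

Expand innermost to outermost. Recall ⊕ takes the minimum of its arguments and ⊗ takes their sum. Working out the expression (((9 ⊕ 8) ⊕ (7 ⊗ -2)) ⊕ ((10 ⊕ 1) ⊗ (7 ⊗ 10))) gives 5.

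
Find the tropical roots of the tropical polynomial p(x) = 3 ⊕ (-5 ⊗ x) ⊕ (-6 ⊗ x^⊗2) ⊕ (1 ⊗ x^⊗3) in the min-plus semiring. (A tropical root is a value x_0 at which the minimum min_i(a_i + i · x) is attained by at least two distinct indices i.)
Roots: {-7, 1, 8}

Each tropical root is a break point of the lower envelope of the lines y = a_i + i · x (there are 4 lines, with slopes 0, 1, ..., 3). Only the lines that attain the minimum somewhere contribute to roots; other lines are dominated. Here the surviving (envelope) indices are i = 3, i = 2, i = 1, i = 0.
Intersections between consecutive envelope lines give the roots: for adjacent envelope indices i < j the intersection is x = (a_i − a_j) / (j − i). Reading off the sorted break points: {-7, 1, 8}.
Verification: at each break x_0, at least two indices attain the minimum of min_i(a_i + i · x_0).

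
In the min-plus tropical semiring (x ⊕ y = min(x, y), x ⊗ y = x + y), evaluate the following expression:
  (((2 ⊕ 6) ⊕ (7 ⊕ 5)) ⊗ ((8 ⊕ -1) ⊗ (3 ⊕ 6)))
(((2 ⊕ 6) ⊕ (7 ⊕ 5)) ⊗ ((8 ⊕ -1) ⊗ (3 ⊕ 6))) = 4

Expand innermost to outermost. Recall ⊕ takes the minimum of its arguments and ⊗ takes their sum. Working out the expression (((2 ⊕ 6) ⊕ (7 ⊕ 5)) ⊗ ((8 ⊕ -1) ⊗ (3 ⊕ 6))) gives 4.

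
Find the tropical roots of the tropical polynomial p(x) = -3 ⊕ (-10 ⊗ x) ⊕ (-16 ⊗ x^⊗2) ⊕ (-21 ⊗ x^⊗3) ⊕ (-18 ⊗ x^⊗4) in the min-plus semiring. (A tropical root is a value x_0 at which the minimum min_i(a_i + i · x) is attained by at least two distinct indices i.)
Roots: {-3, 5, 6, 7}

Each tropical root is a break point of the lower envelope of the lines y = a_i + i · x (there are 5 lines, with slopes 0, 1, ..., 4). Only the lines that attain the minimum somewhere contribute to roots; other lines are dominated. Here the surviving (envelope) indices are i = 4, i = 3, i = 2, i = 1, i = 0.
Intersections between consecutive envelope lines give the roots: for adjacent envelope indices i < j the intersection is x = (a_i − a_j) / (j − i). Reading off the sorted break points: {-3, 5, 6, 7}.
Verification: at each break x_0, at least two indices attain the minimum of min_i(a_i + i · x_0).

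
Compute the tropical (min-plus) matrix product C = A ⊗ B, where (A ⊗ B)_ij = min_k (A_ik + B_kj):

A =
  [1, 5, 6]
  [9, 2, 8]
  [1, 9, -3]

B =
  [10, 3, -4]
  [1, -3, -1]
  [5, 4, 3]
A ⊗ B =
  [6, 2, -3]
  [3, -1, 1]
  [2, 1, -3]

Apply the min-plus product entry-by-entry:
  C[0][0] = min over k of (A[0][0] + B[0][0] = 1 + 10 = 11, A[0][1] + B[1][0] = 5 + 1 = 6, A[0][2] + B[2][0] = 6 + 5 = 11) = 6 (attained at k = 1)
  C[0][1] = min over k of (A[0][0] + B[0][1] = 1 + 3 = 4, A[0][1] + B[1][1] = 5 + -3 = 2, A[0][2] + B[2][1] = 6 + 4 = 10) = 2 (attained at k = 1)
  C[0][2] = min over k of (A[0][0] + B[0][2] = 1 + -4 = -3, A[0][1] + B[1][2] = 5 + -1 = 4, A[0][2] + B[2][2] = 6 + 3 = 9) = -3 (attained at k = 0)
  C[1][0] = min over k of (A[1][0] + B[0][0] = 9 + 10 = 19, A[1][1] + B[1][0] = 2 + 1 = 3, A[1][2] + B[2][0] = 8 + 5 = 13) = 3 (attained at k = 1)
  C[1][1] = min over k of (A[1][0] + B[0][1] = 9 + 3 = 12, A[1][1] + B[1][1] = 2 + -3 = -1, A[1][2] + B[2][1] = 8 + 4 = 12) = -1 (attained at k = 1)
  C[1][2] = min over k of (A[1][0] + B[0][2] = 9 + -4 = 5, A[1][1] + B[1][2] = 2 + -1 = 1, A[1][2] + B[2][2] = 8 + 3 = 11) = 1 (attained at k = 1)
  C[2][0] = min over k of (A[2][0] + B[0][0] = 1 + 10 = 11, A[2][1] + B[1][0] = 9 + 1 = 10, A[2][2] + B[2][0] = -3 + 5 = 2) = 2 (attained at k = 2)
  C[2][1] = min over k of (A[2][0] + B[0][1] = 1 + 3 = 4, A[2][1] + B[1][1] = 9 + -3 = 6, A[2][2] + B[2][1] = -3 + 4 = 1) = 1 (attained at k = 2)
  C[2][2] = min over k of (A[2][0] + B[0][2] = 1 + -4 = -3, A[2][1] + B[1][2] = 9 + -1 = 8, A[2][2] + B[2][2] = -3 + 3 = 0) = -3 (attained at k = 0)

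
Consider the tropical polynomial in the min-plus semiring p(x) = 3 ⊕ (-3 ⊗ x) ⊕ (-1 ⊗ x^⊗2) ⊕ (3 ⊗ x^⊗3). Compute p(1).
p(1) = -2

A tropical monomial a ⊗ x^⊗i evaluates to a + i · x. Evaluating each term at x = 1:
  Term 0 contributes 3 + 0 · 1 = 3
  Term 1 contributes -3 + 1 · 1 = -2
  Term 2 contributes -1 + 2 · 1 = 1
  Term 3 contributes 3 + 3 · 1 = 6
p(1) = ⊕ of these = min[3, -2, 1, 6] = -2.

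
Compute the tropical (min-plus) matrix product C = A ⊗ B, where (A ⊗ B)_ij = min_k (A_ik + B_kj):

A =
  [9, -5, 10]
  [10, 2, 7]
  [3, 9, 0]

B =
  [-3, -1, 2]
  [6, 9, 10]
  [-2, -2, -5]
A ⊗ B =
  [1, 4, 5]
  [5, 5, 2]
  [-2, -2, -5]

Apply the min-plus product entry-by-entry:
  C[0][0] = min over k of (A[0][0] + B[0][0] = 9 + -3 = 6, A[0][1] + B[1][0] = -5 + 6 = 1, A[0][2] + B[2][0] = 10 + -2 = 8) = 1 (attained at k = 1)
  C[0][1] = min over k of (A[0][0] + B[0][1] = 9 + -1 = 8, A[0][1] + B[1][1] = -5 + 9 = 4, A[0][2] + B[2][1] = 10 + -2 = 8) = 4 (attained at k = 1)
  C[0][2] = min over k of (A[0][0] + B[0][2] = 9 + 2 = 11, A[0][1] + B[1][2] = -5 + 10 = 5, A[0][2] + B[2][2] = 10 + -5 = 5) = 5 (attained at k = 1)
  C[1][0] = min over k of (A[1][0] + B[0][0] = 10 + -3 = 7, A[1][1] + B[1][0] = 2 + 6 = 8, A[1][2] + B[2][0] = 7 + -2 = 5) = 5 (attained at k = 2)
  C[1][1] = min over k of (A[1][0] + B[0][1] = 10 + -1 = 9, A[1][1] + B[1][1] = 2 + 9 = 11, A[1][2] + B[2][1] = 7 + -2 = 5) = 5 (attained at k = 2)
  C[1][2] = min over k of (A[1][0] + B[0][2] = 10 + 2 = 12, A[1][1] + B[1][2] = 2 + 10 = 12, A[1][2] + B[2][2] = 7 + -5 = 2) = 2 (attained at k = 2)
  C[2][0] = min over k of (A[2][0] + B[0][0] = 3 + -3 = 0, A[2][1] + B[1][0] = 9 + 6 = 15, A[2][2] + B[2][0] = 0 + -2 = -2) = -2 (attained at k = 2)
  C[2][1] = min over k of (A[2][0] + B[0][1] = 3 + -1 = 2, A[2][1] + B[1][1] = 9 + 9 = 18, A[2][2] + B[2][1] = 0 + -2 = -2) = -2 (attained at k = 2)
  C[2][2] = min over k of (A[2][0] + B[0][2] = 3 + 2 = 5, A[2][1] + B[1][2] = 9 + 10 = 19, A[2][2] + B[2][2] = 0 + -5 = -5) = -5 (attained at k = 2)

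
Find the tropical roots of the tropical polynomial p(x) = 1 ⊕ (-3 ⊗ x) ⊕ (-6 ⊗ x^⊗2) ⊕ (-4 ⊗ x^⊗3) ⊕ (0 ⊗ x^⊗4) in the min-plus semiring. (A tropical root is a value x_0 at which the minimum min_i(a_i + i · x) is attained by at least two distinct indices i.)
Roots: {-4, -2, 3, 4}

Each tropical root is a break point of the lower envelope of the lines y = a_i + i · x (there are 5 lines, with slopes 0, 1, ..., 4). Only the lines that attain the minimum somewhere contribute to roots; other lines are dominated. Here the surviving (envelope) indices are i = 4, i = 3, i = 2, i = 1, i = 0.
Intersections between consecutive envelope lines give the roots: for adjacent envelope indices i < j the intersection is x = (a_i − a_j) / (j − i). Reading off the sorted break points: {-4, -2, 3, 4}.
Verification: at each break x_0, at least two indices attain the minimum of min_i(a_i + i · x_0).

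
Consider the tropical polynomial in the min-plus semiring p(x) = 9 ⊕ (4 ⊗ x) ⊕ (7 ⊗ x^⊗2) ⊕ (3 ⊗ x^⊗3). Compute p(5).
p(5) = 9

A tropical monomial a ⊗ x^⊗i evaluates to a + i · x. Evaluating each term at x = 5:
  Term 0 contributes 9 + 0 · 5 = 9
  Term 1 contributes 4 + 1 · 5 = 9
  Term 2 contributes 7 + 2 · 5 = 17
  Term 3 contributes 3 + 3 · 5 = 18
p(5) = ⊕ of these = min[9, 9, 17, 18] = 9.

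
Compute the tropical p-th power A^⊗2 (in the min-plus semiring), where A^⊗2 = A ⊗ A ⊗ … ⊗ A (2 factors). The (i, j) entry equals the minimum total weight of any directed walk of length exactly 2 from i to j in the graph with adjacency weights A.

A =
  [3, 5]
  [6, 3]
A^⊗2 =
  [6, 8]
  [9, 6]

Each entry (A^⊗2)_ij equals the minimum over all length-2 walks i = v_0 → v_1 → … → v_2 = j of Σ_t A[v_t][v_{t+1}]. For example, for (i, j) = (0, 1) we minimise over 2 possible intermediate vertex sequences; the minimum is 8, attained along the walk 0 → 0 → 1.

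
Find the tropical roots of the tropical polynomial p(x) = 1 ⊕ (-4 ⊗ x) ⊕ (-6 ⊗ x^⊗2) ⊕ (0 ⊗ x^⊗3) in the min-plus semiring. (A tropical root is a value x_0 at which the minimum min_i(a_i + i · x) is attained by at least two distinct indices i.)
Roots: {-6, 2, 5}

Each tropical root is a break point of the lower envelope of the lines y = a_i + i · x (there are 4 lines, with slopes 0, 1, ..., 3). Only the lines that attain the minimum somewhere contribute to roots; other lines are dominated. Here the surviving (envelope) indices are i = 3, i = 2, i = 1, i = 0.
Intersections between consecutive envelope lines give the roots: for adjacent envelope indices i < j the intersection is x = (a_i − a_j) / (j − i). Reading off the sorted break points: {-6, 2, 5}.
Verification: at each break x_0, at least two indices attain the minimum of min_i(a_i + i · x_0).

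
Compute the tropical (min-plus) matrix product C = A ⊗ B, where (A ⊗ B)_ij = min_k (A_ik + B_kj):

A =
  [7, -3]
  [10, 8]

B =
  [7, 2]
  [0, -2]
A ⊗ B =
  [-3, -5]
  [8, 6]

Apply the min-plus product entry-by-entry:
  C[0][0] = min over k of (A[0][0] + B[0][0] = 7 + 7 = 14, A[0][1] + B[1][0] = -3 + 0 = -3) = -3 (attained at k = 1)
  C[0][1] = min over k of (A[0][0] + B[0][1] = 7 + 2 = 9, A[0][1] + B[1][1] = -3 + -2 = -5) = -5 (attained at k = 1)
  C[1][0] = min over k of (A[1][0] + B[0][0] = 10 + 7 = 17, A[1][1] + B[1][0] = 8 + 0 = 8) = 8 (attained at k = 1)
  C[1][1] = min over k of (A[1][0] + B[0][1] = 10 + 2 = 12, A[1][1] + B[1][1] = 8 + -2 = 6) = 6 (attained at k = 1)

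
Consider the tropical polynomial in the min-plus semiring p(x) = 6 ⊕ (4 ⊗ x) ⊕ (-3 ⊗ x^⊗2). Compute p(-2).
p(-2) = -7

A tropical monomial a ⊗ x^⊗i evaluates to a + i · x. Evaluating each term at x = -2:
  Term 0 contributes 6 + 0 · -2 = 6
  Term 1 contributes 4 + 1 · -2 = 2
  Term 2 contributes -3 + 2 · -2 = -7
p(-2) = ⊕ of these = min[6, 2, -7] = -7.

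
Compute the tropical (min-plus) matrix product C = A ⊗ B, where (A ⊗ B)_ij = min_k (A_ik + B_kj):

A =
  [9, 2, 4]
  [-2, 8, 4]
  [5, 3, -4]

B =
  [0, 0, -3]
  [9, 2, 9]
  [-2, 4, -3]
A ⊗ B =
  [2, 4, 1]
  [-2, -2, -5]
  [-6, 0, -7]

Apply the min-plus product entry-by-entry:
  C[0][0] = min over k of (A[0][0] + B[0][0] = 9 + 0 = 9, A[0][1] + B[1][0] = 2 + 9 = 11, A[0][2] + B[2][0] = 4 + -2 = 2) = 2 (attained at k = 2)
  C[0][1] = min over k of (A[0][0] + B[0][1] = 9 + 0 = 9, A[0][1] + B[1][1] = 2 + 2 = 4, A[0][2] + B[2][1] = 4 + 4 = 8) = 4 (attained at k = 1)
  C[0][2] = min over k of (A[0][0] + B[0][2] = 9 + -3 = 6, A[0][1] + B[1][2] = 2 + 9 = 11, A[0][2] + B[2][2] = 4 + -3 = 1) = 1 (attained at k = 2)
  C[1][0] = min over k of (A[1][0] + B[0][0] = -2 + 0 = -2, A[1][1] + B[1][0] = 8 + 9 = 17, A[1][2] + B[2][0] = 4 + -2 = 2) = -2 (attained at k = 0)
  C[1][1] = min over k of (A[1][0] + B[0][1] = -2 + 0 = -2, A[1][1] + B[1][1] = 8 + 2 = 10, A[1][2] + B[2][1] = 4 + 4 = 8) = -2 (attained at k = 0)
  C[1][2] = min over k of (A[1][0] + B[0][2] = -2 + -3 = -5, A[1][1] + B[1][2] = 8 + 9 = 17, A[1][2] + B[2][2] = 4 + -3 = 1) = -5 (attained at k = 0)
  C[2][0] = min over k of (A[2][0] + B[0][0] = 5 + 0 = 5, A[2][1] + B[1][0] = 3 + 9 = 12, A[2][2] + B[2][0] = -4 + -2 = -6) = -6 (attained at k = 2)
  C[2][1] = min over k of (A[2][0] + B[0][1] = 5 + 0 = 5, A[2][1] + B[1][1] = 3 + 2 = 5, A[2][2] + B[2][1] = -4 + 4 = 0) = 0 (attained at k = 2)
  C[2][2] = min over k of (A[2][0] + B[0][2] = 5 + -3 = 2, A[2][1] + B[1][2] = 3 + 9 = 12, A[2][2] + B[2][2] = -4 + -3 = -7) = -7 (attained at k = 2)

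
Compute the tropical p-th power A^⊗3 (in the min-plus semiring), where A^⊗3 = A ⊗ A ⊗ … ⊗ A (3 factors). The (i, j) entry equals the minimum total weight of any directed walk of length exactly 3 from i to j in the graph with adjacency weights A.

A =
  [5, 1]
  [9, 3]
A^⊗3 =
  [13, 7]
  [15, 9]

Each entry (A^⊗3)_ij equals the minimum over all length-3 walks i = v_0 → v_1 → … → v_3 = j of Σ_t A[v_t][v_{t+1}]. For example, for (i, j) = (0, 1) we minimise over 4 possible intermediate vertex sequences; the minimum is 7, attained along the walk 0 → 1 → 1 → 1.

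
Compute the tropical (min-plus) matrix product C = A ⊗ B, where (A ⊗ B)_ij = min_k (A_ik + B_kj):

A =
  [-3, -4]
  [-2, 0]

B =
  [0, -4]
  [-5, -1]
A ⊗ B =
  [-9, -7]
  [-5, -6]

Apply the min-plus product entry-by-entry:
  C[0][0] = min over k of (A[0][0] + B[0][0] = -3 + 0 = -3, A[0][1] + B[1][0] = -4 + -5 = -9) = -9 (attained at k = 1)
  C[0][1] = min over k of (A[0][0] + B[0][1] = -3 + -4 = -7, A[0][1] + B[1][1] = -4 + -1 = -5) = -7 (attained at k = 0)
  C[1][0] = min over k of (A[1][0] + B[0][0] = -2 + 0 = -2, A[1][1] + B[1][0] = 0 + -5 = -5) = -5 (attained at k = 1)
  C[1][1] = min over k of (A[1][0] + B[0][1] = -2 + -4 = -6, A[1][1] + B[1][1] = 0 + -1 = -1) = -6 (attained at k = 0)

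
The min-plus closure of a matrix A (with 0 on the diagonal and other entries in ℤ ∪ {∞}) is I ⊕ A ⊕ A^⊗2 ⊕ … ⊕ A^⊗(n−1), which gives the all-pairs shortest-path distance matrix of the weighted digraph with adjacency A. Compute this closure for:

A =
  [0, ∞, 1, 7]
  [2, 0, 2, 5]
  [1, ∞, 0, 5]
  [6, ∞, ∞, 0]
Closure =
  [0, ∞, 1, 6]
  [2, 0, 2, 5]
  [1, ∞, 0, 5]
  [6, ∞, 7, 0]

This is the Floyd-Warshall all-pairs shortest-path computation. For each intermediate vertex k = 0, 1, …, 3, update dist[i][j] ← min(dist[i][j], dist[i][k] + dist[k][j]). The final matrix gives, for each (i, j), the minimum total weight of any directed path from i to j (possibly empty when i = j).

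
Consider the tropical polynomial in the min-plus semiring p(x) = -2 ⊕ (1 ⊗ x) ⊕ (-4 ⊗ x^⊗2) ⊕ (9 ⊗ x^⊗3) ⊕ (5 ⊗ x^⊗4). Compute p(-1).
p(-1) = -6

A tropical monomial a ⊗ x^⊗i evaluates to a + i · x. Evaluating each term at x = -1:
  Term 0 contributes -2 + 0 · -1 = -2
  Term 1 contributes 1 + 1 · -1 = 0
  Term 2 contributes -4 + 2 · -1 = -6
  Term 3 contributes 9 + 3 · -1 = 6
  Term 4 contributes 5 + 4 · -1 = 1
p(-1) = ⊕ of these = min[-2, 0, -6, 6, 1] = -6.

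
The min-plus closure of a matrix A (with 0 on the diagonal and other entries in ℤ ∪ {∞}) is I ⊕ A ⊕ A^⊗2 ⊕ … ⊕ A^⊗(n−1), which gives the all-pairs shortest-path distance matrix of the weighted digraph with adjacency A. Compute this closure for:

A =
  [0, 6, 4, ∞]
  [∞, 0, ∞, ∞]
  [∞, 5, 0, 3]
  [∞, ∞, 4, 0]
Closure =
  [0, 6, 4, 7]
  [∞, 0, ∞, ∞]
  [∞, 5, 0, 3]
  [∞, 9, 4, 0]

This is the Floyd-Warshall all-pairs shortest-path computation. For each intermediate vertex k = 0, 1, …, 3, update dist[i][j] ← min(dist[i][j], dist[i][k] + dist[k][j]). The final matrix gives, for each (i, j), the minimum total weight of any directed path from i to j (possibly empty when i = j).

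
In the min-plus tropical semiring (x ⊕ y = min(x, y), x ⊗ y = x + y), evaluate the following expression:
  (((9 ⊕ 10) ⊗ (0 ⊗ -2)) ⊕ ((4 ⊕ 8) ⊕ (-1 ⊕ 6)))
(((9 ⊕ 10) ⊗ (0 ⊗ -2)) ⊕ ((4 ⊕ 8) ⊕ (-1 ⊕ 6))) = -1

Expand innermost to outermost. Recall ⊕ takes the minimum of its arguments and ⊗ takes their sum. Working out the expression (((9 ⊕ 10) ⊗ (0 ⊗ -2)) ⊕ ((4 ⊕ 8) ⊕ (-1 ⊕ 6))) gives -1.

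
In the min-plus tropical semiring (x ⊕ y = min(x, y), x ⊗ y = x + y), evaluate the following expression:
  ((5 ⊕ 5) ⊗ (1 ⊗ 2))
((5 ⊕ 5) ⊗ (1 ⊗ 2)) = 8

Expand innermost to outermost. Recall ⊕ takes the minimum of its arguments and ⊗ takes their sum. Working out the expression ((5 ⊕ 5) ⊗ (1 ⊗ 2)) gives 8.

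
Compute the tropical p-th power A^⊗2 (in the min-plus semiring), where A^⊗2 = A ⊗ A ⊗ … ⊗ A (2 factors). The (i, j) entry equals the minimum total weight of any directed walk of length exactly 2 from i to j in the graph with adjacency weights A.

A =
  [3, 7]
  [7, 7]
A^⊗2 =
  [6, 10]
  [10, 14]

Each entry (A^⊗2)_ij equals the minimum over all length-2 walks i = v_0 → v_1 → … → v_2 = j of Σ_t A[v_t][v_{t+1}]. For example, for (i, j) = (0, 1) we minimise over 2 possible intermediate vertex sequences; the minimum is 10, attained along the walk 0 → 0 → 1.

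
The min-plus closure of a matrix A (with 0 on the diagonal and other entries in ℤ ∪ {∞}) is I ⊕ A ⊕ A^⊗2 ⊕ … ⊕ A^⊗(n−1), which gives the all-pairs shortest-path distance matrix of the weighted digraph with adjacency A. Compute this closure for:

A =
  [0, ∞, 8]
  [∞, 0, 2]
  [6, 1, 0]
Closure =
  [0, 9, 8]
  [8, 0, 2]
  [6, 1, 0]

This is the Floyd-Warshall all-pairs shortest-path computation. For each intermediate vertex k = 0, 1, …, 2, update dist[i][j] ← min(dist[i][j], dist[i][k] + dist[k][j]). The final matrix gives, for each (i, j), the minimum total weight of any directed path from i to j (possibly empty when i = j).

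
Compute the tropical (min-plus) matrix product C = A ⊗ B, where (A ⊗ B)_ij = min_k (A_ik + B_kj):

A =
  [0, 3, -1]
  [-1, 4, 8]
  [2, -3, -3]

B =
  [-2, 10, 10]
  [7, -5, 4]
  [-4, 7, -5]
A ⊗ B =
  [-5, -2, -6]
  [-3, -1, 3]
  [-7, -8, -8]

Apply the min-plus product entry-by-entry:
  C[0][0] = min over k of (A[0][0] + B[0][0] = 0 + -2 = -2, A[0][1] + B[1][0] = 3 + 7 = 10, A[0][2] + B[2][0] = -1 + -4 = -5) = -5 (attained at k = 2)
  C[0][1] = min over k of (A[0][0] + B[0][1] = 0 + 10 = 10, A[0][1] + B[1][1] = 3 + -5 = -2, A[0][2] + B[2][1] = -1 + 7 = 6) = -2 (attained at k = 1)
  C[0][2] = min over k of (A[0][0] + B[0][2] = 0 + 10 = 10, A[0][1] + B[1][2] = 3 + 4 = 7, A[0][2] + B[2][2] = -1 + -5 = -6) = -6 (attained at k = 2)
  C[1][0] = min over k of (A[1][0] + B[0][0] = -1 + -2 = -3, A[1][1] + B[1][0] = 4 + 7 = 11, A[1][2] + B[2][0] = 8 + -4 = 4) = -3 (attained at k = 0)
  C[1][1] = min over k of (A[1][0] + B[0][1] = -1 + 10 = 9, A[1][1] + B[1][1] = 4 + -5 = -1, A[1][2] + B[2][1] = 8 + 7 = 15) = -1 (attained at k = 1)
  C[1][2] = min over k of (A[1][0] + B[0][2] = -1 + 10 = 9, A[1][1] + B[1][2] = 4 + 4 = 8, A[1][2] + B[2][2] = 8 + -5 = 3) = 3 (attained at k = 2)
  C[2][0] = min over k of (A[2][0] + B[0][0] = 2 + -2 = 0, A[2][1] + B[1][0] = -3 + 7 = 4, A[2][2] + B[2][0] = -3 + -4 = -7) = -7 (attained at k = 2)
  C[2][1] = min over k of (A[2][0] + B[0][1] = 2 + 10 = 12, A[2][1] + B[1][1] = -3 + -5 = -8, A[2][2] + B[2][1] = -3 + 7 = 4) = -8 (attained at k = 1)
  C[2][2] = min over k of (A[2][0] + B[0][2] = 2 + 10 = 12, A[2][1] + B[1][2] = -3 + 4 = 1, A[2][2] + B[2][2] = -3 + -5 = -8) = -8 (attained at k = 2)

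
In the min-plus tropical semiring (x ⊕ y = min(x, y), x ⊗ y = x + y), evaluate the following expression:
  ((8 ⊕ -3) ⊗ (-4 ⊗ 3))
((8 ⊕ -3) ⊗ (-4 ⊗ 3)) = -4

Expand innermost to outermost. Recall ⊕ takes the minimum of its arguments and ⊗ takes their sum. Working out the expression ((8 ⊕ -3) ⊗ (-4 ⊗ 3)) gives -4.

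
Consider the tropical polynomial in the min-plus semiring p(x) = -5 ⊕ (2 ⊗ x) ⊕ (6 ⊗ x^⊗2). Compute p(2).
p(2) = -5

A tropical monomial a ⊗ x^⊗i evaluates to a + i · x. Evaluating each term at x = 2:
  Term 0 contributes -5 + 0 · 2 = -5
  Term 1 contributes 2 + 1 · 2 = 4
  Term 2 contributes 6 + 2 · 2 = 10
p(2) = ⊕ of these = min[-5, 4, 10] = -5.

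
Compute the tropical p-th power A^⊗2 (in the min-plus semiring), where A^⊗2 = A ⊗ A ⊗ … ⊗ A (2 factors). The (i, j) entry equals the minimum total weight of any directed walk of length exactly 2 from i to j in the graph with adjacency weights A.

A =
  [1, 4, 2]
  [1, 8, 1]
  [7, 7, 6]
A^⊗2 =
  [2, 5, 3]
  [2, 5, 3]
  [8, 11, 8]

Each entry (A^⊗2)_ij equals the minimum over all length-2 walks i = v_0 → v_1 → … → v_2 = j of Σ_t A[v_t][v_{t+1}]. For example, for (i, j) = (0, 2) we minimise over 3 possible intermediate vertex sequences; the minimum is 3, attained along the walk 0 → 0 → 2.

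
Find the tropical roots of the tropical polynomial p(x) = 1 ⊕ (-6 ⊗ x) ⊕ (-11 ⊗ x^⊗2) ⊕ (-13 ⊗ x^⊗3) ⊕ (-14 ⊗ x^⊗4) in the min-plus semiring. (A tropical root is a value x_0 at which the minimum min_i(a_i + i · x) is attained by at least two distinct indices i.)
Roots: {1, 2, 5, 7}

Each tropical root is a break point of the lower envelope of the lines y = a_i + i · x (there are 5 lines, with slopes 0, 1, ..., 4). Only the lines that attain the minimum somewhere contribute to roots; other lines are dominated. Here the surviving (envelope) indices are i = 4, i = 3, i = 2, i = 1, i = 0.
Intersections between consecutive envelope lines give the roots: for adjacent envelope indices i < j the intersection is x = (a_i − a_j) / (j − i). Reading off the sorted break points: {1, 2, 5, 7}.
Verification: at each break x_0, at least two indices attain the minimum of min_i(a_i + i · x_0).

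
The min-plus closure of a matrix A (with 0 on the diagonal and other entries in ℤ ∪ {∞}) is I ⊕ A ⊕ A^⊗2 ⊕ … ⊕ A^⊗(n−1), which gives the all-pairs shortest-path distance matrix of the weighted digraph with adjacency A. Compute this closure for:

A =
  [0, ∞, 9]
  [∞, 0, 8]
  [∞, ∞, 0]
Closure =
  [0, ∞, 9]
  [∞, 0, 8]
  [∞, ∞, 0]

This is the Floyd-Warshall all-pairs shortest-path computation. For each intermediate vertex k = 0, 1, …, 2, update dist[i][j] ← min(dist[i][j], dist[i][k] + dist[k][j]). The final matrix gives, for each (i, j), the minimum total weight of any directed path from i to j (possibly empty when i = j).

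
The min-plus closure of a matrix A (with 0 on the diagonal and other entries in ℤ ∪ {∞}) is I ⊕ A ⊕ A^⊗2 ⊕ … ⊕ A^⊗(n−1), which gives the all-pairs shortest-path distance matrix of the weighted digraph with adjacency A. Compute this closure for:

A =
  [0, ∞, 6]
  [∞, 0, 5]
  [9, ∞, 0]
Closure =
  [0, ∞, 6]
  [14, 0, 5]
  [9, ∞, 0]

This is the Floyd-Warshall all-pairs shortest-path computation. For each intermediate vertex k = 0, 1, …, 2, update dist[i][j] ← min(dist[i][j], dist[i][k] + dist[k][j]). The final matrix gives, for each (i, j), the minimum total weight of any directed path from i to j (possibly empty when i = j).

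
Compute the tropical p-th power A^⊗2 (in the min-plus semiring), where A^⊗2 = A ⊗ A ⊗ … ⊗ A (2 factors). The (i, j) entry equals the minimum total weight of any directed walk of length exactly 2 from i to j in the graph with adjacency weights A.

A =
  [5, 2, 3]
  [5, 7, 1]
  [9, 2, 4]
A^⊗2 =
  [7, 5, 3]
  [10, 3, 5]
  [7, 6, 3]

Each entry (A^⊗2)_ij equals the minimum over all length-2 walks i = v_0 → v_1 → … → v_2 = j of Σ_t A[v_t][v_{t+1}]. For example, for (i, j) = (0, 2) we minimise over 3 possible intermediate vertex sequences; the minimum is 3, attained along the walk 0 → 1 → 2.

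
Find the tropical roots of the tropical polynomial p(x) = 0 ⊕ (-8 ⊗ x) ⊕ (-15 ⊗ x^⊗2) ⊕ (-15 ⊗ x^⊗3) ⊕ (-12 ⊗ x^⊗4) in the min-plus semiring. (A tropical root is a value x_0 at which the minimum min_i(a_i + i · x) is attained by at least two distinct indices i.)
Roots: {-3, 0, 7, 8}

Each tropical root is a break point of the lower envelope of the lines y = a_i + i · x (there are 5 lines, with slopes 0, 1, ..., 4). Only the lines that attain the minimum somewhere contribute to roots; other lines are dominated. Here the surviving (envelope) indices are i = 4, i = 3, i = 2, i = 1, i = 0.
Intersections between consecutive envelope lines give the roots: for adjacent envelope indices i < j the intersection is x = (a_i − a_j) / (j − i). Reading off the sorted break points: {-3, 0, 7, 8}.
Verification: at each break x_0, at least two indices attain the minimum of min_i(a_i + i · x_0).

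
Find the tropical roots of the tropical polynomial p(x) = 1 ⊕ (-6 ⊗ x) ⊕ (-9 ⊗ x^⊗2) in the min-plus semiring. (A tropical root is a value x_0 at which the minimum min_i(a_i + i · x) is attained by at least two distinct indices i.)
Roots: {3, 7}

Each tropical root is a break point of the lower envelope of the lines y = a_i + i · x (there are 3 lines, with slopes 0, 1, ..., 2). Only the lines that attain the minimum somewhere contribute to roots; other lines are dominated. Here the surviving (envelope) indices are i = 2, i = 1, i = 0.
Intersections between consecutive envelope lines give the roots: for adjacent envelope indices i < j the intersection is x = (a_i − a_j) / (j − i). Reading off the sorted break points: {3, 7}.
Verification: at each break x_0, at least two indices attain the minimum of min_i(a_i + i · x_0).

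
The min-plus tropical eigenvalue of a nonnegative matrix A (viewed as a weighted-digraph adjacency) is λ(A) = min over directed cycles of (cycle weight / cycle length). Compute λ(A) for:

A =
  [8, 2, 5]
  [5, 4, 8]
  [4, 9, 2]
λ(A) = 2

Enumerate directed cycles and compute their means (weight / length). Sample:
  cycle 0 → 0: weight = 8, length = 1, mean = 8/1 ≈ 8.000
  cycle 1 → 1: weight = 4, length = 1, mean = 4/1 ≈ 4.000
  cycle 2 → 2: weight = 2, length = 1, mean = 2/1 ≈ 2.000
  cycle 0 → 1 → 0: weight = 7, length = 2, mean = 7/2 ≈ 3.500
  cycle 0 → 2 → 0: weight = 9, length = 2, mean = 9/2 ≈ 4.500
  cycle 1 → 0 → 1: weight = 7, length = 2, mean = 7/2 ≈ 3.500
Minimum mean = 2.000, attained e.g. along the cycle 2 → 2 with weight 2 and length 1. So λ(A) = 2/1 = 2.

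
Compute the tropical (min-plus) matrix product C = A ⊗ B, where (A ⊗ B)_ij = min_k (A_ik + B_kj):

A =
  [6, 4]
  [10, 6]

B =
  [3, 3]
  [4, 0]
A ⊗ B =
  [8, 4]
  [10, 6]

Apply the min-plus product entry-by-entry:
  C[0][0] = min over k of (A[0][0] + B[0][0] = 6 + 3 = 9, A[0][1] + B[1][0] = 4 + 4 = 8) = 8 (attained at k = 1)
  C[0][1] = min over k of (A[0][0] + B[0][1] = 6 + 3 = 9, A[0][1] + B[1][1] = 4 + 0 = 4) = 4 (attained at k = 1)
  C[1][0] = min over k of (A[1][0] + B[0][0] = 10 + 3 = 13, A[1][1] + B[1][0] = 6 + 4 = 10) = 10 (attained at k = 1)
  C[1][1] = min over k of (A[1][0] + B[0][1] = 10 + 3 = 13, A[1][1] + B[1][1] = 6 + 0 = 6) = 6 (attained at k = 1)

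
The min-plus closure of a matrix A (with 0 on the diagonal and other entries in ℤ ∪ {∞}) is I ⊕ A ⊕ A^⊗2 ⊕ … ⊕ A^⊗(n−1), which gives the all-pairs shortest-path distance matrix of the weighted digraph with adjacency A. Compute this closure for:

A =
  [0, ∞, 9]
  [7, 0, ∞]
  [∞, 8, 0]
Closure =
  [0, 17, 9]
  [7, 0, 16]
  [15, 8, 0]

This is the Floyd-Warshall all-pairs shortest-path computation. For each intermediate vertex k = 0, 1, …, 2, update dist[i][j] ← min(dist[i][j], dist[i][k] + dist[k][j]). The final matrix gives, for each (i, j), the minimum total weight of any directed path from i to j (possibly empty when i = j).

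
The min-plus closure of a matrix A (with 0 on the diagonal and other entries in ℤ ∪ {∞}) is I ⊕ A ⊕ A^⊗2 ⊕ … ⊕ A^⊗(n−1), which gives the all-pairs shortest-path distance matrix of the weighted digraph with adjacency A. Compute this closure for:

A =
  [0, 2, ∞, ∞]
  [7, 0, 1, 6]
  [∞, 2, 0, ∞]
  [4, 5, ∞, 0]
Closure =
  [0, 2, 3, 8]
  [7, 0, 1, 6]
  [9, 2, 0, 8]
  [4, 5, 6, 0]

This is the Floyd-Warshall all-pairs shortest-path computation. For each intermediate vertex k = 0, 1, …, 3, update dist[i][j] ← min(dist[i][j], dist[i][k] + dist[k][j]). The final matrix gives, for each (i, j), the minimum total weight of any directed path from i to j (possibly empty when i = j).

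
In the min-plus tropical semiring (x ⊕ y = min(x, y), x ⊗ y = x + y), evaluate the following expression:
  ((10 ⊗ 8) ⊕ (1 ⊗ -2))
((10 ⊗ 8) ⊕ (1 ⊗ -2)) = -1

Expand innermost to outermost. Recall ⊕ takes the minimum of its arguments and ⊗ takes their sum. Working out the expression ((10 ⊗ 8) ⊕ (1 ⊗ -2)) gives -1.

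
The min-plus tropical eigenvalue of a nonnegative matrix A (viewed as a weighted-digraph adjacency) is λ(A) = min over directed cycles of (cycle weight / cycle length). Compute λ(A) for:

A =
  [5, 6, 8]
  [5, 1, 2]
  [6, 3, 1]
λ(A) = 1

Enumerate directed cycles and compute their means (weight / length). Sample:
  cycle 0 → 0: weight = 5, length = 1, mean = 5/1 ≈ 5.000
  cycle 1 → 1: weight = 1, length = 1, mean = 1/1 ≈ 1.000
  cycle 2 → 2: weight = 1, length = 1, mean = 1/1 ≈ 1.000
  cycle 0 → 1 → 0: weight = 11, length = 2, mean = 11/2 ≈ 5.500
  cycle 0 → 2 → 0: weight = 14, length = 2, mean = 14/2 ≈ 7.000
  cycle 1 → 0 → 1: weight = 11, length = 2, mean = 11/2 ≈ 5.500
Minimum mean = 1.000, attained e.g. along the cycle 1 → 1 with weight 1 and length 1. So λ(A) = 1/1 = 1.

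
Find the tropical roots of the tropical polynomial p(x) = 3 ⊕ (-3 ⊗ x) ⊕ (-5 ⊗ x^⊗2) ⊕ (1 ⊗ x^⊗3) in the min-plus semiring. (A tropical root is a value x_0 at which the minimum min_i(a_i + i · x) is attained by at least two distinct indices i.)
Roots: {-6, 2, 6}

Each tropical root is a break point of the lower envelope of the lines y = a_i + i · x (there are 4 lines, with slopes 0, 1, ..., 3). Only the lines that attain the minimum somewhere contribute to roots; other lines are dominated. Here the surviving (envelope) indices are i = 3, i = 2, i = 1, i = 0.
Intersections between consecutive envelope lines give the roots: for adjacent envelope indices i < j the intersection is x = (a_i − a_j) / (j − i). Reading off the sorted break points: {-6, 2, 6}.
Verification: at each break x_0, at least two indices attain the minimum of min_i(a_i + i · x_0).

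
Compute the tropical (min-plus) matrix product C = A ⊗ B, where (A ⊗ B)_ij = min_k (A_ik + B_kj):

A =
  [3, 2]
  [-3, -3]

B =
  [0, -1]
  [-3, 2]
A ⊗ B =
  [-1, 2]
  [-6, -4]

Apply the min-plus product entry-by-entry:
  C[0][0] = min over k of (A[0][0] + B[0][0] = 3 + 0 = 3, A[0][1] + B[1][0] = 2 + -3 = -1) = -1 (attained at k = 1)
  C[0][1] = min over k of (A[0][0] + B[0][1] = 3 + -1 = 2, A[0][1] + B[1][1] = 2 + 2 = 4) = 2 (attained at k = 0)
  C[1][0] = min over k of (A[1][0] + B[0][0] = -3 + 0 = -3, A[1][1] + B[1][0] = -3 + -3 = -6) = -6 (attained at k = 1)
  C[1][1] = min over k of (A[1][0] + B[0][1] = -3 + -1 = -4, A[1][1] + B[1][1] = -3 + 2 = -1) = -4 (attained at k = 0)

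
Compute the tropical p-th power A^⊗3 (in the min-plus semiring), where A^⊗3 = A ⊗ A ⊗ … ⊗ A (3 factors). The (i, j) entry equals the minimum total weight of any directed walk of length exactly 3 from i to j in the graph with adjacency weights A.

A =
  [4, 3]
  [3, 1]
A^⊗3 =
  [7, 5]
  [5, 3]

Each entry (A^⊗3)_ij equals the minimum over all length-3 walks i = v_0 → v_1 → … → v_3 = j of Σ_t A[v_t][v_{t+1}]. For example, for (i, j) = (0, 1) we minimise over 4 possible intermediate vertex sequences; the minimum is 5, attained along the walk 0 → 1 → 1 → 1.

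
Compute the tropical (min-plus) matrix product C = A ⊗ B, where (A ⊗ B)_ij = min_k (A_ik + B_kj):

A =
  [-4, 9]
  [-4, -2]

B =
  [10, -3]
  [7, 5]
A ⊗ B =
  [6, -7]
  [5, -7]

Apply the min-plus product entry-by-entry:
  C[0][0] = min over k of (A[0][0] + B[0][0] = -4 + 10 = 6, A[0][1] + B[1][0] = 9 + 7 = 16) = 6 (attained at k = 0)
  C[0][1] = min over k of (A[0][0] + B[0][1] = -4 + -3 = -7, A[0][1] + B[1][1] = 9 + 5 = 14) = -7 (attained at k = 0)
  C[1][0] = min over k of (A[1][0] + B[0][0] = -4 + 10 = 6, A[1][1] + B[1][0] = -2 + 7 = 5) = 5 (attained at k = 1)
  C[1][1] = min over k of (A[1][0] + B[0][1] = -4 + -3 = -7, A[1][1] + B[1][1] = -2 + 5 = 3) = -7 (attained at k = 0)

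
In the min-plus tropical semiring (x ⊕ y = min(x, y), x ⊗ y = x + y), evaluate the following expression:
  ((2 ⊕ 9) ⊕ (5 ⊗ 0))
((2 ⊕ 9) ⊕ (5 ⊗ 0)) = 2

Expand innermost to outermost. Recall ⊕ takes the minimum of its arguments and ⊗ takes their sum. Working out the expression ((2 ⊕ 9) ⊕ (5 ⊗ 0)) gives 2.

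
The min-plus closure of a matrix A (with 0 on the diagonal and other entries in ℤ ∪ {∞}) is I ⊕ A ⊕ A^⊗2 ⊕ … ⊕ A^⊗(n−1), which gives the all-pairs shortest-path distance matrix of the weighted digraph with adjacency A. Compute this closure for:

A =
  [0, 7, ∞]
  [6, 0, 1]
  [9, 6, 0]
Closure =
  [0, 7, 8]
  [6, 0, 1]
  [9, 6, 0]

This is the Floyd-Warshall all-pairs shortest-path computation. For each intermediate vertex k = 0, 1, …, 2, update dist[i][j] ← min(dist[i][j], dist[i][k] + dist[k][j]). The final matrix gives, for each (i, j), the minimum total weight of any directed path from i to j (possibly empty when i = j).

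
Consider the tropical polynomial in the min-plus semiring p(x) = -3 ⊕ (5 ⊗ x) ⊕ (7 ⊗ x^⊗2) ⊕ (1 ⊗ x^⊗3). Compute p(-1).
p(-1) = -3

A tropical monomial a ⊗ x^⊗i evaluates to a + i · x. Evaluating each term at x = -1:
  Term 0 contributes -3 + 0 · -1 = -3
  Term 1 contributes 5 + 1 · -1 = 4
  Term 2 contributes 7 + 2 · -1 = 5
  Term 3 contributes 1 + 3 · -1 = -2
p(-1) = ⊕ of these = min[-3, 4, 5, -2] = -3.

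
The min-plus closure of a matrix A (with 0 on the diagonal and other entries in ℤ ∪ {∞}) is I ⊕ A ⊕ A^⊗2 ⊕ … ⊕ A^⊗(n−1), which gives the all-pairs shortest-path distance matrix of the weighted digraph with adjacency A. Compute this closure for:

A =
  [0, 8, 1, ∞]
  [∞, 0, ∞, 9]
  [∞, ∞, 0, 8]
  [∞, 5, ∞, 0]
Closure =
  [0, 8, 1, 9]
  [∞, 0, ∞, 9]
  [∞, 13, 0, 8]
  [∞, 5, ∞, 0]

This is the Floyd-Warshall all-pairs shortest-path computation. For each intermediate vertex k = 0, 1, …, 3, update dist[i][j] ← min(dist[i][j], dist[i][k] + dist[k][j]). The final matrix gives, for each (i, j), the minimum total weight of any directed path from i to j (possibly empty when i = j).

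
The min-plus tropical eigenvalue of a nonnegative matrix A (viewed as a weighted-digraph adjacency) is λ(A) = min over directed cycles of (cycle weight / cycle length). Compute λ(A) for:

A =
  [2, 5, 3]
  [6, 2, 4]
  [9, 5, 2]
λ(A) = 2

Enumerate directed cycles and compute their means (weight / length). Sample:
  cycle 0 → 0: weight = 2, length = 1, mean = 2/1 ≈ 2.000
  cycle 1 → 1: weight = 2, length = 1, mean = 2/1 ≈ 2.000
  cycle 2 → 2: weight = 2, length = 1, mean = 2/1 ≈ 2.000
  cycle 0 → 1 → 0: weight = 11, length = 2, mean = 11/2 ≈ 5.500
  cycle 0 → 2 → 0: weight = 12, length = 2, mean = 12/2 ≈ 6.000
  cycle 1 → 0 → 1: weight = 11, length = 2, mean = 11/2 ≈ 5.500
Minimum mean = 2.000, attained e.g. along the cycle 0 → 0 with weight 2 and length 1. So λ(A) = 2/1 = 2.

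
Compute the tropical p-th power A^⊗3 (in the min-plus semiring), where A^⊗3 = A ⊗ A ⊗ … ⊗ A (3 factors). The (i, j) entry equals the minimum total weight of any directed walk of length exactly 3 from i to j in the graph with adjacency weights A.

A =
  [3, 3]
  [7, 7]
A^⊗3 =
  [9, 9]
  [13, 13]

Each entry (A^⊗3)_ij equals the minimum over all length-3 walks i = v_0 → v_1 → … → v_3 = j of Σ_t A[v_t][v_{t+1}]. For example, for (i, j) = (0, 1) we minimise over 4 possible intermediate vertex sequences; the minimum is 9, attained along the walk 0 → 0 → 0 → 1.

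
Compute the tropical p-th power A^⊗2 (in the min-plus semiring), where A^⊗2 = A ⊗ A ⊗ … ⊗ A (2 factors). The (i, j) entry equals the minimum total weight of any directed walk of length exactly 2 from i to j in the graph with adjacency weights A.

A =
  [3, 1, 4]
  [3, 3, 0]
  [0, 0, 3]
A^⊗2 =
  [4, 4, 1]
  [0, 0, 3]
  [3, 1, 0]

Each entry (A^⊗2)_ij equals the minimum over all length-2 walks i = v_0 → v_1 → … → v_2 = j of Σ_t A[v_t][v_{t+1}]. For example, for (i, j) = (0, 2) we minimise over 3 possible intermediate vertex sequences; the minimum is 1, attained along the walk 0 → 1 → 2.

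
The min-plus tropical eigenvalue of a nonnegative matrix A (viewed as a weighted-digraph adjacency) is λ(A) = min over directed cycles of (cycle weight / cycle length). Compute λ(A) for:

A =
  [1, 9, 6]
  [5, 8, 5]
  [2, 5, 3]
λ(A) = 1

Enumerate directed cycles and compute their means (weight / length). Sample:
  cycle 0 → 0: weight = 1, length = 1, mean = 1/1 ≈ 1.000
  cycle 1 → 1: weight = 8, length = 1, mean = 8/1 ≈ 8.000
  cycle 2 → 2: weight = 3, length = 1, mean = 3/1 ≈ 3.000
  cycle 0 → 1 → 0: weight = 14, length = 2, mean = 14/2 ≈ 7.000
  cycle 0 → 2 → 0: weight = 8, length = 2, mean = 8/2 ≈ 4.000
  cycle 1 → 0 → 1: weight = 14, length = 2, mean = 14/2 ≈ 7.000
Minimum mean = 1.000, attained e.g. along the cycle 0 → 0 with weight 1 and length 1. So λ(A) = 1/1 = 1.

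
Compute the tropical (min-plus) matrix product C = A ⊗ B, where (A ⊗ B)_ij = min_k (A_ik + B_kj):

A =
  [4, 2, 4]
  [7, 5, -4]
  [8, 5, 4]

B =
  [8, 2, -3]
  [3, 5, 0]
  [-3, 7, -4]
A ⊗ B =
  [1, 6, 0]
  [-7, 3, -8]
  [1, 10, 0]

Apply the min-plus product entry-by-entry:
  C[0][0] = min over k of (A[0][0] + B[0][0] = 4 + 8 = 12, A[0][1] + B[1][0] = 2 + 3 = 5, A[0][2] + B[2][0] = 4 + -3 = 1) = 1 (attained at k = 2)
  C[0][1] = min over k of (A[0][0] + B[0][1] = 4 + 2 = 6, A[0][1] + B[1][1] = 2 + 5 = 7, A[0][2] + B[2][1] = 4 + 7 = 11) = 6 (attained at k = 0)
  C[0][2] = min over k of (A[0][0] + B[0][2] = 4 + -3 = 1, A[0][1] + B[1][2] = 2 + 0 = 2, A[0][2] + B[2][2] = 4 + -4 = 0) = 0 (attained at k = 2)
  C[1][0] = min over k of (A[1][0] + B[0][0] = 7 + 8 = 15, A[1][1] + B[1][0] = 5 + 3 = 8, A[1][2] + B[2][0] = -4 + -3 = -7) = -7 (attained at k = 2)
  C[1][1] = min over k of (A[1][0] + B[0][1] = 7 + 2 = 9, A[1][1] + B[1][1] = 5 + 5 = 10, A[1][2] + B[2][1] = -4 + 7 = 3) = 3 (attained at k = 2)
  C[1][2] = min over k of (A[1][0] + B[0][2] = 7 + -3 = 4, A[1][1] + B[1][2] = 5 + 0 = 5, A[1][2] + B[2][2] = -4 + -4 = -8) = -8 (attained at k = 2)
  C[2][0] = min over k of (A[2][0] + B[0][0] = 8 + 8 = 16, A[2][1] + B[1][0] = 5 + 3 = 8, A[2][2] + B[2][0] = 4 + -3 = 1) = 1 (attained at k = 2)
  C[2][1] = min over k of (A[2][0] + B[0][1] = 8 + 2 = 10, A[2][1] + B[1][1] = 5 + 5 = 10, A[2][2] + B[2][1] = 4 + 7 = 11) = 10 (attained at k = 0)
  C[2][2] = min over k of (A[2][0] + B[0][2] = 8 + -3 = 5, A[2][1] + B[1][2] = 5 + 0 = 5, A[2][2] + B[2][2] = 4 + -4 = 0) = 0 (attained at k = 2)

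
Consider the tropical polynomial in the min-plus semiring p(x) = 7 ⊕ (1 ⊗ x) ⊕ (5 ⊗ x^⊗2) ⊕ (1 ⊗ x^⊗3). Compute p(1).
p(1) = 2

A tropical monomial a ⊗ x^⊗i evaluates to a + i · x. Evaluating each term at x = 1:
  Term 0 contributes 7 + 0 · 1 = 7
  Term 1 contributes 1 + 1 · 1 = 2
  Term 2 contributes 5 + 2 · 1 = 7
  Term 3 contributes 1 + 3 · 1 = 4
p(1) = ⊕ of these = min[7, 2, 7, 4] = 2.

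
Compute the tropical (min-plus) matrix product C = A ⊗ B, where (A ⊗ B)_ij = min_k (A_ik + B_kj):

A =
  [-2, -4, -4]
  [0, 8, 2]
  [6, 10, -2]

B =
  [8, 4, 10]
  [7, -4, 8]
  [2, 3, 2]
A ⊗ B =
  [-2, -8, -2]
  [4, 4, 4]
  [0, 1, 0]

Apply the min-plus product entry-by-entry:
  C[0][0] = min over k of (A[0][0] + B[0][0] = -2 + 8 = 6, A[0][1] + B[1][0] = -4 + 7 = 3, A[0][2] + B[2][0] = -4 + 2 = -2) = -2 (attained at k = 2)
  C[0][1] = min over k of (A[0][0] + B[0][1] = -2 + 4 = 2, A[0][1] + B[1][1] = -4 + -4 = -8, A[0][2] + B[2][1] = -4 + 3 = -1) = -8 (attained at k = 1)
  C[0][2] = min over k of (A[0][0] + B[0][2] = -2 + 10 = 8, A[0][1] + B[1][2] = -4 + 8 = 4, A[0][2] + B[2][2] = -4 + 2 = -2) = -2 (attained at k = 2)
  C[1][0] = min over k of (A[1][0] + B[0][0] = 0 + 8 = 8, A[1][1] + B[1][0] = 8 + 7 = 15, A[1][2] + B[2][0] = 2 + 2 = 4) = 4 (attained at k = 2)
  C[1][1] = min over k of (A[1][0] + B[0][1] = 0 + 4 = 4, A[1][1] + B[1][1] = 8 + -4 = 4, A[1][2] + B[2][1] = 2 + 3 = 5) = 4 (attained at k = 0)
  C[1][2] = min over k of (A[1][0] + B[0][2] = 0 + 10 = 10, A[1][1] + B[1][2] = 8 + 8 = 16, A[1][2] + B[2][2] = 2 + 2 = 4) = 4 (attained at k = 2)
  C[2][0] = min over k of (A[2][0] + B[0][0] = 6 + 8 = 14, A[2][1] + B[1][0] = 10 + 7 = 17, A[2][2] + B[2][0] = -2 + 2 = 0) = 0 (attained at k = 2)
  C[2][1] = min over k of (A[2][0] + B[0][1] = 6 + 4 = 10, A[2][1] + B[1][1] = 10 + -4 = 6, A[2][2] + B[2][1] = -2 + 3 = 1) = 1 (attained at k = 2)
  C[2][2] = min over k of (A[2][0] + B[0][2] = 6 + 10 = 16, A[2][1] + B[1][2] = 10 + 8 = 18, A[2][2] + B[2][2] = -2 + 2 = 0) = 0 (attained at k = 2)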